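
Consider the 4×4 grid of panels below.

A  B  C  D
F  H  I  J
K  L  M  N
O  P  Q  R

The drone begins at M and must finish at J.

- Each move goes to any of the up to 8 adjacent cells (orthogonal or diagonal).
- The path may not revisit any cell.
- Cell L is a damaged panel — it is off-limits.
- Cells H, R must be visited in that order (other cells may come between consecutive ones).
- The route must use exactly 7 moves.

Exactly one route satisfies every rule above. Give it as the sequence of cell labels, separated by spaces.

The waypoints must appear in the order H, R, with no cell reused.
Route from M: up-left 1 to H, down-left 1 to K, down-right 1 to P, right 2 to R, up 2 to J — 7 moves in all.
Check: order respected (H at step 1, R at step 5); 7 moves as required.

M H K P Q R N J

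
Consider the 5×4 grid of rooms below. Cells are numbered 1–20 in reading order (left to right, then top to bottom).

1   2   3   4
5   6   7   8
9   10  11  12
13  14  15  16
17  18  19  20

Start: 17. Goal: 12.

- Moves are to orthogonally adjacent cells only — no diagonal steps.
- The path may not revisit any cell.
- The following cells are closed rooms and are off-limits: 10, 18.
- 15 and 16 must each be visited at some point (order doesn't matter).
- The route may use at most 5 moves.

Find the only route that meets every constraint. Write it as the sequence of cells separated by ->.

The budget equals the shortest possible length, so every move has to be on a shortest route through the required cells.
Route from 17: up 1 to 13, right 3 to 16, up 1 to 12 — 5 moves in all.
Check: all required cells visited; 5 ≤ 5 moves.

17 -> 13 -> 14 -> 15 -> 16 -> 12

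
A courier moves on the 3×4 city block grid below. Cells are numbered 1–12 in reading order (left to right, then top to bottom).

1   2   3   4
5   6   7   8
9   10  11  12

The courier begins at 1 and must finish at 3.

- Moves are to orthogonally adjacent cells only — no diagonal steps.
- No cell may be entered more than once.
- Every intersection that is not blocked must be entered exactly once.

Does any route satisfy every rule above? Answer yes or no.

Colour the cells like a checkerboard: each orthogonal step flips colour, so a Hamiltonian route alternates colours. Here there are 6 cells of one colour and 6 of the other, with start on the same colour as the goal — the counts and endpoints can't be arranged into an alternating sequence of length 12, so no Hamiltonian route exists.

no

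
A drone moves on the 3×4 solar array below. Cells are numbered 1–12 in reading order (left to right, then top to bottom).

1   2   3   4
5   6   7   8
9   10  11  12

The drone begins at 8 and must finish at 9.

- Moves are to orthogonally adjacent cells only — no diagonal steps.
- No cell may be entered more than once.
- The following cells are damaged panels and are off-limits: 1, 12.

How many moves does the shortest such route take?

The Manhattan distance from 8 to 9 is |2−3| + |4−1| = 4, so at least 4 moves are needed.
A route of 4 moves achieves this: 8 → 7 → 11 → 10 → 9.
Since 4 matches the lower bound, it is optimal.

4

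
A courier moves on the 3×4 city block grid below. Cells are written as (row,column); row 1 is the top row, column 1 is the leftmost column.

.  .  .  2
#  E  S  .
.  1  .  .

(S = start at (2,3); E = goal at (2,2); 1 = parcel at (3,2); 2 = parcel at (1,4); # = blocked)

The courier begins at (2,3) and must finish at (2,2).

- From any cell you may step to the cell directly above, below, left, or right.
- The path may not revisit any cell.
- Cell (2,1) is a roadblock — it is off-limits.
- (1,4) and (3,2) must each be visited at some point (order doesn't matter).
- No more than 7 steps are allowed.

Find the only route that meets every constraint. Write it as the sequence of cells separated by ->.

(2,3) -> (1,3) -> (1,4) -> (2,4) -> (3,4) -> (3,3) -> (3,2) -> (2,2)

Any route must reach (1,4) and (3,2) and still end at (2,2) within 7 moves, so the order of the required stops is forced.
Route from (2,3): up 1 to (1,3), right 1 to (1,4), down 2 to (3,4), left 2 to (3,2), up 1 to (2,2) — 7 moves in all.
Check: all required cells visited; 7 ≤ 7 moves.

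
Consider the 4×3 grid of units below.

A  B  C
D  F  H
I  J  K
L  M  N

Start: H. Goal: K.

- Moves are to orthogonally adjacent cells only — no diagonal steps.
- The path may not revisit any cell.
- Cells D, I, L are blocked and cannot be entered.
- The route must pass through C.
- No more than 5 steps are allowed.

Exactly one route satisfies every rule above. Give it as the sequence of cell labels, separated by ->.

The budget equals the shortest possible length, so every move has to be on a shortest route through the required cells.
Route from H: up to C, left to B, 2× down (reaching J), right to K — 5 moves in all.
Check: all required cells visited; 5 ≤ 5 moves.

H -> C -> B -> F -> J -> K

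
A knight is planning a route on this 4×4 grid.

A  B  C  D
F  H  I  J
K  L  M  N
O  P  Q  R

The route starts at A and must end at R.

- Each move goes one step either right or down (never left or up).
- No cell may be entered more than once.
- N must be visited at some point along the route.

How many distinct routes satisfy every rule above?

10

A right/down-only route from A to R makes exactly 3 down-moves and 3 right-moves in some order.
With no other constraints that would be C(6,3) = 20 routes.
Split at N and multiply the segment counts: A→N: 10; N→R: 1; product = 10.
That gives 10 routes.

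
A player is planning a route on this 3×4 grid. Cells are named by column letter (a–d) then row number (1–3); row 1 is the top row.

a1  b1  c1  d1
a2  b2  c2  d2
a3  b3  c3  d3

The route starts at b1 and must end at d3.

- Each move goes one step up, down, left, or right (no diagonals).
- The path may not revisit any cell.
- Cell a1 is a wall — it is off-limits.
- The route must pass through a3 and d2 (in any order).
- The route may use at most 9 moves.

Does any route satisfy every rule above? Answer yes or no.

One route that works: b1 → b2 → a2 → a3 → b3 → c3 → c2 → d2 → d3.

yes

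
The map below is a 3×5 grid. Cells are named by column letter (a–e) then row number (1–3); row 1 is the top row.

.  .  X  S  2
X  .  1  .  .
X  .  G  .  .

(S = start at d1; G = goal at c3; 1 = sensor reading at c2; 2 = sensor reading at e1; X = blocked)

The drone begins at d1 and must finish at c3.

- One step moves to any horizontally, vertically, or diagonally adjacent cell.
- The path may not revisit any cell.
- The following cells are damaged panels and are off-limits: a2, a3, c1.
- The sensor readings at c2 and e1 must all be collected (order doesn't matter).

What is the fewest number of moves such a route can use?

4

Any route passes through c2 and e1 in some order between d1 and c3. Summing Chebyshev distances along each leg and taking the cheapest ordering (d1 → e1 → c2 → c3) gives a lower bound of 1 + 2 + 1 = 4 moves.
A route of 4 moves achieves this: d1 → e1 → d2 → c2 → c3.
Since 4 matches the lower bound, it is optimal.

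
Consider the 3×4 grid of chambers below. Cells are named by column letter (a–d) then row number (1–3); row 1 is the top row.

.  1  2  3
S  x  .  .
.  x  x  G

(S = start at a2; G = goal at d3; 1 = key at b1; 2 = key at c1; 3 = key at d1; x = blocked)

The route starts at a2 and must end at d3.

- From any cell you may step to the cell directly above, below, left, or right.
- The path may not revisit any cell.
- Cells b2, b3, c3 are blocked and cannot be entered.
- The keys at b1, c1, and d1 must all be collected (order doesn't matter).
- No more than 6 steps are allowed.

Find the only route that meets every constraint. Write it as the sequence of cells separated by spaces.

The budget equals the shortest possible length, so every move has to be on a shortest route through the required cells.
Route from a2: up 1 to a1, right 3 to d1, down 2 to d3 — 6 moves in all.
Check: all required cells visited; 6 ≤ 6 moves.

a2 a1 b1 c1 d1 d2 d3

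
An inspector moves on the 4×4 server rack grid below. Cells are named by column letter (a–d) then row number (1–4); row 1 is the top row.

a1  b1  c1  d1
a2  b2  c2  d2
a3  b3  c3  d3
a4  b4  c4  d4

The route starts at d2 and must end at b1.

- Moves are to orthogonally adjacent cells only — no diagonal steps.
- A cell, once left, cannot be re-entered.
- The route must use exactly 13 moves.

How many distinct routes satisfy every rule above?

Need simple routes of exactly 13 moves from d2 to b1 (Manhattan distance 3, so 5 moves are spent on a detour and 5 undoing it).
Branch systematically from the start, pruning whenever the remaining move budget drops below the Manhattan distance to b1 or differs from it in parity. Grouping the completions by first move — via d1: 8; via d3: 4; via c2: 2 — and summing: 8 + 4 + 2 = 14.
That gives 14 routes.

14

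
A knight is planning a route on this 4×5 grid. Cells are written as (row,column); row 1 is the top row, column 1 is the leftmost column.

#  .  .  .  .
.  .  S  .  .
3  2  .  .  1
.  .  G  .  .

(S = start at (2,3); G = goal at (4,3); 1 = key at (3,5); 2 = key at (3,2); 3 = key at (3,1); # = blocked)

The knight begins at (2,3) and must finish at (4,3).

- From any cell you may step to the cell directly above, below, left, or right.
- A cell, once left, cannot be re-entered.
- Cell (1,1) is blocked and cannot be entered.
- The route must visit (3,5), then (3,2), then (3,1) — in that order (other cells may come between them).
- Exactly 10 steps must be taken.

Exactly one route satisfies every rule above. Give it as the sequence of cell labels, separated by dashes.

(2,3) - (2,4) - (2,5) - (3,5) - (3,4) - (3,3) - (3,2) - (3,1) - (4,1) - (4,2) - (4,3)

The waypoints must appear in the order (3,5), (3,2), (3,1), with no cell reused.
Route from (2,3): 2× right (reaching (2,5)), down to (3,5), 4× left (reaching (3,1)), down to (4,1), 2× right (reaching (4,3)) — 10 moves in all.
Check: order respected (1 at step 3, 2 at step 6, 3 at step 7); 10 moves as required.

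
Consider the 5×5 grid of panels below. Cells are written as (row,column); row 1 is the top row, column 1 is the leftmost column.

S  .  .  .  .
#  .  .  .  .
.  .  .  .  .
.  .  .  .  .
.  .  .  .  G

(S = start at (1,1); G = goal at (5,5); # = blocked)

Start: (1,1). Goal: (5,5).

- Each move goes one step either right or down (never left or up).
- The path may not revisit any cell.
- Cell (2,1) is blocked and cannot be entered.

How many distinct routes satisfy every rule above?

A right/down-only route from (1,1) to (5,5) makes exactly 4 down-moves and 4 right-moves in some order.
With no other constraints that would be C(8,4) = 70 routes.
Subtract routes through each blocked cell (inclusion–exclusion for overlaps): − through (2,1): 35 → 35.
That gives 35 routes.

35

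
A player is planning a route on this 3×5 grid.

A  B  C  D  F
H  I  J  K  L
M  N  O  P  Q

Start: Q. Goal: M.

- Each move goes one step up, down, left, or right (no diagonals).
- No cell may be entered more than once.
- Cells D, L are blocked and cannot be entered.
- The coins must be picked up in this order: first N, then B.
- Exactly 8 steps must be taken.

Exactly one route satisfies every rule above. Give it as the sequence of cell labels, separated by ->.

Q -> P -> O -> N -> I -> B -> A -> H -> M

The waypoints must appear in the order N, B, with no cell reused.
Route from Q: left 3 to N, up 2 to B, left 1 to A, down 2 to M — 8 moves in all.
Check: order respected (N at step 3, B at step 5); 8 moves as required.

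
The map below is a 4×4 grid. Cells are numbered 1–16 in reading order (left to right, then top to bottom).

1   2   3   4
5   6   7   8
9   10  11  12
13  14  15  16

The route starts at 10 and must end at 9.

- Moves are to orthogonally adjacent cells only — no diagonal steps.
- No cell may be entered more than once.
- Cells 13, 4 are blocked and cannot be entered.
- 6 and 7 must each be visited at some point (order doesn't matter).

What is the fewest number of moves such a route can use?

5

Any route passes through 6 and 7 in some order between 10 and 9. Summing Manhattan distances along each leg and taking the cheapest ordering (10 → 7 → 6 → 9) gives a lower bound of 2 + 1 + 2 = 5 moves.
A route of 5 moves achieves this: 10 → 11 → 7 → 6 → 5 → 9.
Since 5 matches the lower bound, it is optimal.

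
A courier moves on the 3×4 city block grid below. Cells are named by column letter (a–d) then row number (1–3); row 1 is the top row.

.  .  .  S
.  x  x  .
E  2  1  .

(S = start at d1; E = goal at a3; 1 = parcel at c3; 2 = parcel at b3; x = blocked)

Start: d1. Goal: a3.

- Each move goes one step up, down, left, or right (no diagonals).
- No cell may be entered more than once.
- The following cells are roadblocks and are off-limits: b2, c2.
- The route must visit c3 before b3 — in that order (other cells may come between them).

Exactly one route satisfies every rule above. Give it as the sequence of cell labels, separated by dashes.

d1 - d2 - d3 - c3 - b3 - a3

The waypoints must appear in the order c3, b3, with no cell reused.
Route from d1: down 2 to d3, left 3 to a3 — 5 moves in all.
Check: order respected (1 at step 3, 2 at step 4).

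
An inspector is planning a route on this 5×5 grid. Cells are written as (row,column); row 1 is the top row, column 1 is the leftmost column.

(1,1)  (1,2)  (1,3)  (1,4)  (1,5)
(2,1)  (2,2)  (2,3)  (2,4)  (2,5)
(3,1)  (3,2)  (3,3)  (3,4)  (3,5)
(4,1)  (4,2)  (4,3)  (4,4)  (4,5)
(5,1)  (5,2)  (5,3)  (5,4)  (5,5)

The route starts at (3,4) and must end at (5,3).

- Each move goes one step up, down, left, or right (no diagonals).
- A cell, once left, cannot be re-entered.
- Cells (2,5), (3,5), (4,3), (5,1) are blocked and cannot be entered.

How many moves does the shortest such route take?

The Manhattan distance from (3,4) to (5,3) is |3−5| + |4−3| = 3, so at least 3 moves are needed.
A route of 3 moves achieves this: (3,4) → (4,4) → (5,4) → (5,3).
Since 3 matches the lower bound, it is optimal.

3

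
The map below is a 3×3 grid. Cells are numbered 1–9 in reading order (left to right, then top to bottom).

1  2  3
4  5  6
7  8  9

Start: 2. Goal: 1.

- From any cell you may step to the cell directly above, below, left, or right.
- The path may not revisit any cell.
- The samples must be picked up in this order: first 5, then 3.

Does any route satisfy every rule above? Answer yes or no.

Ignoring the required order, 3 revisit-free routes from 2 to 1 pass through all of 5 and 3; the waypoint orders that occur are 3 → 5 (3) — never 5 → 3.

no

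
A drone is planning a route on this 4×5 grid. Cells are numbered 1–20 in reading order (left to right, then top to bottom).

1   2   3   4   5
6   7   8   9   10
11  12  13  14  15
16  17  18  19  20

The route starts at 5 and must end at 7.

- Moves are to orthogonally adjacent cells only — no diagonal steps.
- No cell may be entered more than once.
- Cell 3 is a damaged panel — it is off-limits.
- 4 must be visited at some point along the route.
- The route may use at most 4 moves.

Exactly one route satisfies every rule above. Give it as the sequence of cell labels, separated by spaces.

The budget equals the shortest possible length, so every move has to be on a shortest route through the required cells.
Route from 5: left 1 to 4, down 1 to 9, left 2 to 7 — 4 moves in all.
Check: all required cells visited; 4 ≤ 4 moves.

5 4 9 8 7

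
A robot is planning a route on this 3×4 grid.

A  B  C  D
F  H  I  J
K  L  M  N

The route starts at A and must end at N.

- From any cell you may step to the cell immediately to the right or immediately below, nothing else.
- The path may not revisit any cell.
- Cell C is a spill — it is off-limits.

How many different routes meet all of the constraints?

A right/down-only route from A to N makes exactly 2 down-moves and 3 right-moves in some order.
With no other constraints that would be C(5,2) = 10 routes.
Subtract routes through each blocked cell (inclusion–exclusion for overlaps): − through C: 3 → 7.
That gives 7 routes.

7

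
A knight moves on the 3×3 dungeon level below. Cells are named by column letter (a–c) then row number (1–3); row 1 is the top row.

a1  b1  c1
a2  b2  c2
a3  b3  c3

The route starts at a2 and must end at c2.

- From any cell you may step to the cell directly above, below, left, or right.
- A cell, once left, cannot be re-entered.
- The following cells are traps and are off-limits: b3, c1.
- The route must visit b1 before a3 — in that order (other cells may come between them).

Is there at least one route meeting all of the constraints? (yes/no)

no

a3 must be visited but has only one open neighbour (a2), and it is neither the start nor the goal — the route would have to enter and leave through a2, re-entering it.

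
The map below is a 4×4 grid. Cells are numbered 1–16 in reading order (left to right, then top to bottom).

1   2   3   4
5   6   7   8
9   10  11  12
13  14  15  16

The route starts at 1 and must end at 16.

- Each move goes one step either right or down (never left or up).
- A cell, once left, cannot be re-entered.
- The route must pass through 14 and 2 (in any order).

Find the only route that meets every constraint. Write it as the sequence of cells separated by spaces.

Moves only go right or down, so the column and row indices never decrease.
Route from 1: right to 2, 3× down (reaching 14), 2× right (reaching 16) — 6 moves in all.
Check: all required cells visited.

1 2 6 10 14 15 16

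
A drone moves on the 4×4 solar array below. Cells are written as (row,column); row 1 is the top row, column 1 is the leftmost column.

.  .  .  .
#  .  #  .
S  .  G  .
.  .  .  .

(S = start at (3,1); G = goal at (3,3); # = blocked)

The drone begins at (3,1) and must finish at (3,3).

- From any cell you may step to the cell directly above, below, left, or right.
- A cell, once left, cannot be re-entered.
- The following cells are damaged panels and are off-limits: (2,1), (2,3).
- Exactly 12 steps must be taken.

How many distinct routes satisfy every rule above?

2

Need simple routes of exactly 12 moves from (3,1) to (3,3) (Manhattan distance 2, so 5 moves are spent on a detour and 5 undoing it).
Enumerating: (3,1) (4,1) (4,2) (3,2) (2,2) (1,2) (1,3) (1,4) (2,4) (3,4) (4,4) (4,3) (3,3) | (3,1) (4,1) (4,2) (4,3) (4,4) (3,4) (2,4) (1,4) (1,3) (1,2) (2,2) (3,2) (3,3).
That gives 2 routes.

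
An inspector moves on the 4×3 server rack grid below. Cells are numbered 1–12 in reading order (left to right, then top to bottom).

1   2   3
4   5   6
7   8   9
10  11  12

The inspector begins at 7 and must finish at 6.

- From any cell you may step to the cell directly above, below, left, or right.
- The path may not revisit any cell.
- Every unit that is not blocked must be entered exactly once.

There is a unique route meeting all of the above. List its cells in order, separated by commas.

7, 10, 11, 12, 9, 8, 5, 4, 1, 2, 3, 6

Need to visit all 12 open cells exactly once, starting at 7 and ending at 6.
Cell 10 has only two open neighbours (7 and 11), so the path must pass straight through it: one of those is the cell it's entered from and the other is where it exits.
Route from 7: down 1 to 10, right 2 to 12, up 1 to 9, left 1 to 8, up 1 to 5, left 1 to 4, up 1 to 1, right 2 to 3, down 1 to 6 — 11 moves in all.
Check: all 12 open cells covered.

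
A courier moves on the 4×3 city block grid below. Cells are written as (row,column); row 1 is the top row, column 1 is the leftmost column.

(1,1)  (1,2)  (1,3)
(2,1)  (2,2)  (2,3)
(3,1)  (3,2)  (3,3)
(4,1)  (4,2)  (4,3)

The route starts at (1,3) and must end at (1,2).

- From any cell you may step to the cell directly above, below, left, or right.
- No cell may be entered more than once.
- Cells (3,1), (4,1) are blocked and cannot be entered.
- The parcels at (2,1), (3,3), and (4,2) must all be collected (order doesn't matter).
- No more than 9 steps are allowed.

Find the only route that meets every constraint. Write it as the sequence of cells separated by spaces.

The budget equals the shortest possible length, so every move has to be on a shortest route through the required cells.
Route from (1,3): down 3 to (4,3), left 1 to (4,2), up 2 to (2,2), left 1 to (2,1), up 1 to (1,1), right 1 to (1,2) — 9 moves in all.
Check: all required cells visited; 9 ≤ 9 moves.

(1,3) (2,3) (3,3) (4,3) (4,2) (3,2) (2,2) (2,1) (1,1) (1,2)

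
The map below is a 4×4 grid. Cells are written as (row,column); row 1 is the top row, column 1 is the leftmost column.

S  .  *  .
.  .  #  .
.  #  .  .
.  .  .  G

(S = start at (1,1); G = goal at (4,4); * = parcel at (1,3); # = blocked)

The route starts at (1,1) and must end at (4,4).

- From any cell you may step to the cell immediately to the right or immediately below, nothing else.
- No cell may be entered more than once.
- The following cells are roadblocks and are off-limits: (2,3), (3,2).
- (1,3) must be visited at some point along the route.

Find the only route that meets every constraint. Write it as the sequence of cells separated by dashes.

Moves only go right or down, so the column and row indices never decrease.
Route from (1,1): 3× right (reaching (1,4)), 3× down (reaching (4,4)) — 6 moves in all.
Check: all required cells visited.

(1,1) - (1,2) - (1,3) - (1,4) - (2,4) - (3,4) - (4,4)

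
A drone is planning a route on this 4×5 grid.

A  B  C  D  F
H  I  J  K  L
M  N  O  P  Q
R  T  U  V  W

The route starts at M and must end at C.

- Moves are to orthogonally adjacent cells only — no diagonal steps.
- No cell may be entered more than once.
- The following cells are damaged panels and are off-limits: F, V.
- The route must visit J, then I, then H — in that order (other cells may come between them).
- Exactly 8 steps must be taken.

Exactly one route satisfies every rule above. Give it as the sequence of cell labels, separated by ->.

The waypoints must appear in the order J, I, H, with no cell reused.
Route from M: 2× right (reaching O), up to J, 2× left (reaching H), up to A, 2× right (reaching C) — 8 moves in all.
Check: order respected (J at step 3, I at step 4, H at step 5); 8 moves as required.

M -> N -> O -> J -> I -> H -> A -> B -> C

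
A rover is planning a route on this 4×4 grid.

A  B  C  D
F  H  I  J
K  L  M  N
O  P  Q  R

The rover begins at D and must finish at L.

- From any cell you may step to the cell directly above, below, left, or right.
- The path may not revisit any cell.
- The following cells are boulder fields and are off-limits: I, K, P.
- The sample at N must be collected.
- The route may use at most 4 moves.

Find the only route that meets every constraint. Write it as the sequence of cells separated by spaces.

The budget equals the shortest possible length, so every move has to be on a shortest route through the required cells.
Route from D: 2× down (reaching N), 2× left (reaching L) — 4 moves in all.
Check: all required cells visited; 4 ≤ 4 moves.

D J N M L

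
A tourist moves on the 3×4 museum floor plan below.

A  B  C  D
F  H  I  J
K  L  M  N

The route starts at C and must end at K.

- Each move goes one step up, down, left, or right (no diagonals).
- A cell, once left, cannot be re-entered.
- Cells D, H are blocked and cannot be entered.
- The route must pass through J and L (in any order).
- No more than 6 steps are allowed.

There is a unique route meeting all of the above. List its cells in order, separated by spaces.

C I J N M L K

The 6-move cap with required stops at J, L leaves no slack for detours.
Route from C: down to I, right to J, down to N, 3× left (reaching K) — 6 moves in all.
Check: all required cells visited; 6 ≤ 6 moves.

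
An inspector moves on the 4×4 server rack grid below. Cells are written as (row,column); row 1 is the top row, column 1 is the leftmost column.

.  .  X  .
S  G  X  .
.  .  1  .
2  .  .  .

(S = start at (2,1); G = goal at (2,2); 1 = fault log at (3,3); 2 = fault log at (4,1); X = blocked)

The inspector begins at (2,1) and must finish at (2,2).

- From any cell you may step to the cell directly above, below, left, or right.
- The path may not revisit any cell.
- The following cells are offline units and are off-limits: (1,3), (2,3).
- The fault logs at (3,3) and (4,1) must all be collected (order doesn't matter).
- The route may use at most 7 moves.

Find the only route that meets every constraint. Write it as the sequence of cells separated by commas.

(2,1), (3,1), (4,1), (4,2), (4,3), (3,3), (3,2), (2,2)

Any route must reach (3,3) and (4,1) and still end at (2,2) within 7 moves, so the order of the required stops is forced.
Route from (2,1): down 2 to (4,1), right 2 to (4,3), up 1 to (3,3), left 1 to (3,2), up 1 to (2,2) — 7 moves in all.
Check: all required cells visited; 7 ≤ 7 moves.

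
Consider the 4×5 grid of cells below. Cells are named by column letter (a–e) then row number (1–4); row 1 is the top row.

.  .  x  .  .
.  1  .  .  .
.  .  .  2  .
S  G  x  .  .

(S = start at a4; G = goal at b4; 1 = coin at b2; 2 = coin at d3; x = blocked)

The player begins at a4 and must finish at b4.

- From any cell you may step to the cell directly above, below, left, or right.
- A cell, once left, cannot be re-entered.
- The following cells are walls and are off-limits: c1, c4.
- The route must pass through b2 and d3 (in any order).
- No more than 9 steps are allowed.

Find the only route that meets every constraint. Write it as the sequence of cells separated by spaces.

The budget equals the shortest possible length, so every move has to be on a shortest route through the required cells.
Route from a4: up 2 to a2, right 3 to d2, down 1 to d3, left 2 to b3, down 1 to b4 — 9 moves in all.
Check: all required cells visited; 9 ≤ 9 moves.

a4 a3 a2 b2 c2 d2 d3 c3 b3 b4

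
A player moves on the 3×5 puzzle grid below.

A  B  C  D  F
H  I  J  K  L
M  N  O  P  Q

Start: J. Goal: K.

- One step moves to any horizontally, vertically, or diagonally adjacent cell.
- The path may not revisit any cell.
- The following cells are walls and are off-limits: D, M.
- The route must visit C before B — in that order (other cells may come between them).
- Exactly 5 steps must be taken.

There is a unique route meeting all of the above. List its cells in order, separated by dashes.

The waypoints must appear in the order C, B, with no cell reused.
Route from J: up to C, left to B, down to I, down-right to O, up-right to K — 5 moves in all.
Check: order respected (C at step 1, B at step 2); 5 moves as required.

J - C - B - I - O - K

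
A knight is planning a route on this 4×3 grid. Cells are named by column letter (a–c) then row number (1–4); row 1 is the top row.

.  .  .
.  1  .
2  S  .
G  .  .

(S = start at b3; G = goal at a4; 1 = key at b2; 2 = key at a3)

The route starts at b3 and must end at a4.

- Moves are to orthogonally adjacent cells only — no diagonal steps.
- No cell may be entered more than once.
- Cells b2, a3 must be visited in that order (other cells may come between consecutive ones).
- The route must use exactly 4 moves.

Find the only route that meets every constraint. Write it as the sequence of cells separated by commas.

The waypoints must appear in the order b2, a3, with no cell reused.
Route from b3: up to b2, left to a2, 2× down (reaching a4) — 4 moves in all.
Check: order respected (1 at step 1, 2 at step 3); 4 moves as required.

b3, b2, a2, a3, a4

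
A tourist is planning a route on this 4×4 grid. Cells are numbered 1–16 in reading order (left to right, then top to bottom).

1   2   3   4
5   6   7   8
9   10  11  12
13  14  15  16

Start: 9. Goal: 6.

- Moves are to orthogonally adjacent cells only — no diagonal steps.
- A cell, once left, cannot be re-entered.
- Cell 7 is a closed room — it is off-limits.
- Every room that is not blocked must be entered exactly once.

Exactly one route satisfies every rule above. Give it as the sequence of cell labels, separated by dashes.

9 - 13 - 14 - 10 - 11 - 15 - 16 - 12 - 8 - 4 - 3 - 2 - 1 - 5 - 6

Need to visit all 15 open cells exactly once, starting at 9 and ending at 6.
Cell 4 has only two open neighbours (8 and 3), so the path must pass straight through it: one of those is the cell it's entered from and the other is where it exits.
Route from 9: down 1 to 13, right 1 to 14, up 1 to 10, right 1 to 11, down 1 to 15, right 1 to 16, up 3 to 4, left 3 to 1, down 1 to 5, right 1 to 6 — 14 moves in all.
Check: all 15 open cells covered.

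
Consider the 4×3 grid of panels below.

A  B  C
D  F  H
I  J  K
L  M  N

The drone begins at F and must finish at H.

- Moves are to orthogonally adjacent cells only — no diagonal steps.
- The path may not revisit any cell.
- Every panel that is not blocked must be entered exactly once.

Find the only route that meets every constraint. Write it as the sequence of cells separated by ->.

Need to visit all 12 open cells exactly once, starting at F and ending at H.
Route from F: down to J, right to K, down to N, 2× left (reaching L), 3× up (reaching A), 2× right (reaching C), down to H — 11 moves in all.
Check: all 12 open cells covered.

F -> J -> K -> N -> M -> L -> I -> D -> A -> B -> C -> H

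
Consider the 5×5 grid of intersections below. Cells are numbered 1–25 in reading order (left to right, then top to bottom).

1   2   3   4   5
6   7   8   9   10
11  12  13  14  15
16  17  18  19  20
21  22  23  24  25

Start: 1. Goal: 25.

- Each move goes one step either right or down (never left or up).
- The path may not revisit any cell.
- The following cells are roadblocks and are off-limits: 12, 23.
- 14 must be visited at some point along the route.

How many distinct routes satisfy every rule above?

A right/down-only route from 1 to 25 makes exactly 4 down-moves and 4 right-moves in some order.
With no other constraints that would be C(8,4) = 70 routes.
Split at 14 and multiply the segment counts (each segment already excludes blocked cells): 1→14: 7; 14→25: 3; product = 21.
That gives 21 routes.

21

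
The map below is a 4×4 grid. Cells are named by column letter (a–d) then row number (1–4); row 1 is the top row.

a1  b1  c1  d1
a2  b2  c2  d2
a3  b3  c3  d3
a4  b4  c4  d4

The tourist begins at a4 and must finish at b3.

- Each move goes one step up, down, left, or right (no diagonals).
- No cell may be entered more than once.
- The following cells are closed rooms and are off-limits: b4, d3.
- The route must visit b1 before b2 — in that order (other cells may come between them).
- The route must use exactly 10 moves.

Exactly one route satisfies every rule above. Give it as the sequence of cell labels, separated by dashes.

a4 - a3 - a2 - a1 - b1 - c1 - d1 - d2 - c2 - b2 - b3

The waypoints must appear in the order b1, b2, with no cell reused.
Route from a4: up 3 to a1, right 3 to d1, down 1 to d2, left 2 to b2, down 1 to b3 — 10 moves in all.
Check: order respected (b1 at step 4, b2 at step 9); 10 moves as required.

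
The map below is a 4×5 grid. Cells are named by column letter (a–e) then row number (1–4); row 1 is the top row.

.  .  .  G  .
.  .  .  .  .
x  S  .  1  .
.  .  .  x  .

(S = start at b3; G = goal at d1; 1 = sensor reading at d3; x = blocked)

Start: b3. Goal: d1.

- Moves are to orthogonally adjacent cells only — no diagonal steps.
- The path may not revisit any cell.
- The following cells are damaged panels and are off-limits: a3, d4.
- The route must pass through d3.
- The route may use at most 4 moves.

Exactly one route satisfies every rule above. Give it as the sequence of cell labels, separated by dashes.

Any route must reach d3 and still end at d1 within 4 moves, so the order of the required stops is forced.
Route from b3: right 2 to d3, up 2 to d1 — 4 moves in all.
Check: all required cells visited; 4 ≤ 4 moves.

b3 - c3 - d3 - d2 - d1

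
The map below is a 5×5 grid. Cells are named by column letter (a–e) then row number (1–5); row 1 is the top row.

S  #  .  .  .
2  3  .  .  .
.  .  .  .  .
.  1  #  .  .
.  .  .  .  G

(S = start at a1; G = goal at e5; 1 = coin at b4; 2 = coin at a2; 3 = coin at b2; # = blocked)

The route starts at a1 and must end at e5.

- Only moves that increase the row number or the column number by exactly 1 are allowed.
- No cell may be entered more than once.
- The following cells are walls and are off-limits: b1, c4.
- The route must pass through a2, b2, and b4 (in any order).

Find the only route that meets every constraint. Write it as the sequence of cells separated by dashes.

Moves only go right or down, so the column and row indices never decrease.
Route from a1: down 1 to a2, right 1 to b2, down 3 to b5, right 3 to e5 — 8 moves in all.
Check: all required cells visited.

a1 - a2 - b2 - b3 - b4 - b5 - c5 - d5 - e5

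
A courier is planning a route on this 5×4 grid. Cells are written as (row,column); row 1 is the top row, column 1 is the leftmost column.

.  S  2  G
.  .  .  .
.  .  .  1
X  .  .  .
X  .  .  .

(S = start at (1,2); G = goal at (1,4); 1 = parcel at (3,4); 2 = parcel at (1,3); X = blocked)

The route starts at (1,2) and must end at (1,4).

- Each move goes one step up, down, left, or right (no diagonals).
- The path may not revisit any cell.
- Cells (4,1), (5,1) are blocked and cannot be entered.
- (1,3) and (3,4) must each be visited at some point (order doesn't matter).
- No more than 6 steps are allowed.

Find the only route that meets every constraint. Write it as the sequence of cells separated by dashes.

(1,2) - (1,3) - (2,3) - (3,3) - (3,4) - (2,4) - (1,4)

The 6-move cap with required stops at (1,3), (3,4) leaves no slack for detours.
Route from (1,2): right to (1,3), 2× down (reaching (3,3)), right to (3,4), 2× up (reaching (1,4)) — 6 moves in all.
Check: all required cells visited; 6 ≤ 6 moves.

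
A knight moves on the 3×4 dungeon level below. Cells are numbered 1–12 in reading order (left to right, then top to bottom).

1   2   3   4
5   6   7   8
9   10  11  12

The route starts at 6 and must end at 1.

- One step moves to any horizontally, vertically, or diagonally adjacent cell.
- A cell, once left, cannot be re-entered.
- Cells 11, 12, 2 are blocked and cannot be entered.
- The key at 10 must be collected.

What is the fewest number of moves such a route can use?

Any route passes through 10 somewhere between 6 and 1. Summing Chebyshev distances along the two legs (6 → 10 → 1) gives a lower bound of 1 + 2 = 3 moves.
A route of 3 moves achieves this: 6 → 10 → 5 → 1.
Since 3 matches the lower bound, it is optimal.

3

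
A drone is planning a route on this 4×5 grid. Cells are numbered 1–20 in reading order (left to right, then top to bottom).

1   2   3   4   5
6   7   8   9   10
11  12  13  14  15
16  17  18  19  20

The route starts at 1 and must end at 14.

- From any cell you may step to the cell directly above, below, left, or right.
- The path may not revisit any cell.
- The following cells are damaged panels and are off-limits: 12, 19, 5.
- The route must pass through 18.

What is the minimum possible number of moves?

Any route passes through 18 somewhere between 1 and 14. Summing Manhattan distances along the two legs (1 → 18 → 14) gives a lower bound of 5 + 2 = 7 moves.
A route of 7 moves achieves this: 1 → 6 → 11 → 16 → 17 → 18 → 13 → 14.
Since 7 matches the lower bound, it is optimal.

7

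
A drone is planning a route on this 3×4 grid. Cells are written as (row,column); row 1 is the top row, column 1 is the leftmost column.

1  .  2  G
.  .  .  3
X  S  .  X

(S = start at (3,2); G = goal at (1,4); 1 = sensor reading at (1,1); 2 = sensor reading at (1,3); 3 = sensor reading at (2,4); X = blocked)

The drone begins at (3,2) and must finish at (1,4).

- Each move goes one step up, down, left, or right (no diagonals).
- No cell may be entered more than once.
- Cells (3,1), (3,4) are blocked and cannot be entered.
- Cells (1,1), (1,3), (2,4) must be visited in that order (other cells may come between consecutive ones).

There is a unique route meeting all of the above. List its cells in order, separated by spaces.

(3,2) (2,2) (2,1) (1,1) (1,2) (1,3) (2,3) (2,4) (1,4)

The waypoints must appear in the order (1,1), (1,3), (2,4), with no cell reused.
Route from (3,2): up to (2,2), left to (2,1), up to (1,1), 2× right (reaching (1,3)), down to (2,3), right to (2,4), up to (1,4) — 8 moves in all.
Check: order respected (1 at step 3, 2 at step 5, 3 at step 7).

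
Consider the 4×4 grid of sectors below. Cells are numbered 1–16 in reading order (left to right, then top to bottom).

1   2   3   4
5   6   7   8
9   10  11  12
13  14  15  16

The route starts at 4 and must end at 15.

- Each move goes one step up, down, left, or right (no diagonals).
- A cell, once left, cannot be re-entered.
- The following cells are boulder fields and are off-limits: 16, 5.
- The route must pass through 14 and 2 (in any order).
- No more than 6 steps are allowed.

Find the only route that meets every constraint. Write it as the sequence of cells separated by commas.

4, 3, 2, 6, 10, 14, 15

The budget equals the shortest possible length, so every move has to be on a shortest route through the required cells.
Route from 4: left 2 to 2, down 3 to 14, right 1 to 15 — 6 moves in all.
Check: all required cells visited; 6 ≤ 6 moves.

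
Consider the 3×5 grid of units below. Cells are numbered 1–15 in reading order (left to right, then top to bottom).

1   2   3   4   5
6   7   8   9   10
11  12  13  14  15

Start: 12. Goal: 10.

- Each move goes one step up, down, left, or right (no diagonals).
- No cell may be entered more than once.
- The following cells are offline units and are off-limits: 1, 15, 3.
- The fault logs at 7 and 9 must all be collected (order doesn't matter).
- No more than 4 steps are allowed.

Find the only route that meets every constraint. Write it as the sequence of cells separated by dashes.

12 - 7 - 8 - 9 - 10

The 4-move cap with required stops at 7, 9 leaves no slack for detours.
Route from 12: up to 7, 3× right (reaching 10) — 4 moves in all.
Check: all required cells visited; 4 ≤ 4 moves.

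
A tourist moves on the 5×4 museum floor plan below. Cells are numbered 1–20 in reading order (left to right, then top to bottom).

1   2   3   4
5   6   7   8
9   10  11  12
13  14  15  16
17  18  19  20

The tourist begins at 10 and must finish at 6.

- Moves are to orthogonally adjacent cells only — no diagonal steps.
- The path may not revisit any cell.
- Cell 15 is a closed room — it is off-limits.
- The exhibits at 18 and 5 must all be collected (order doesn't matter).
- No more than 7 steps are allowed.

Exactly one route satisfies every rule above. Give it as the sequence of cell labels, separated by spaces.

10 14 18 17 13 9 5 6

Any route must reach 18 and 5 and still end at 6 within 7 moves, so the order of the required stops is forced.
Route from 10: down 2 to 18, left 1 to 17, up 3 to 5, right 1 to 6 — 7 moves in all.
Check: all required cells visited; 7 ≤ 7 moves.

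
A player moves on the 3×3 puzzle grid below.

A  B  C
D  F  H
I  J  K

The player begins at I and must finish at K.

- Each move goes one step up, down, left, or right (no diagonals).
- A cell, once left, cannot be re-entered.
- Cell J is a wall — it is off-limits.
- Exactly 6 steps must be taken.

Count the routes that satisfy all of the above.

Need simple routes of exactly 6 moves from I to K (Manhattan distance 2, so 2 moves are spent on a detour and 2 undoing it).
Enumerating: I D A B F H K | I D A B C H K | I D F B C H K.
That gives 3 routes.

3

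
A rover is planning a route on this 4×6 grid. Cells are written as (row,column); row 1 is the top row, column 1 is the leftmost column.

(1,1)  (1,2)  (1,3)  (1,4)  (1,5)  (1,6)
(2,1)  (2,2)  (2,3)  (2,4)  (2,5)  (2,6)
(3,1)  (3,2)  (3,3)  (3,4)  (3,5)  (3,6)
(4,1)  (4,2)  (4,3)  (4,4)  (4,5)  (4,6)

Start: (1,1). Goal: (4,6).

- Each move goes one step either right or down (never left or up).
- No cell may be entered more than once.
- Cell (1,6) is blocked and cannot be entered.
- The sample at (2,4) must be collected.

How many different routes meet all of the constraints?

A right/down-only route from (1,1) to (4,6) makes exactly 3 down-moves and 5 right-moves in some order.
With no other constraints that would be C(8,3) = 56 routes.
Split at (2,4) and multiply the segment counts (each segment already excludes blocked cells): (1,1)→(2,4): 4; (2,4)→(4,6): 6; product = 24.
That gives 24 routes.

24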